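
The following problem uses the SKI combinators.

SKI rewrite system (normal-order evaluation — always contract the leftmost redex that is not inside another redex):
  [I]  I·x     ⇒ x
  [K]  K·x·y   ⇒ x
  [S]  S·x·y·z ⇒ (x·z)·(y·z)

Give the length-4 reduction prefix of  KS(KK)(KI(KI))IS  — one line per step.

  start: KS(KK)(KI(KI))IS
  →1  S(KI(KI))IS
  →2  KI(KI)S(IS)
  →3  IS(IS)
  →4  S(IS)

Answer: after 4 steps: S(IS)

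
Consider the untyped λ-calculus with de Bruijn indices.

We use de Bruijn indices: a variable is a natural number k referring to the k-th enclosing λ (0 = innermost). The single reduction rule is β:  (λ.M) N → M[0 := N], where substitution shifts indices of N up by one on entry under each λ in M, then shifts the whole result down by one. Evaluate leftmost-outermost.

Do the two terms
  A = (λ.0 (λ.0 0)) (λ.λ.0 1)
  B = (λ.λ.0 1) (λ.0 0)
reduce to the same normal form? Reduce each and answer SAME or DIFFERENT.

Answer: SAME — A ⇓ λ.0 (λ.0 0), B ⇓ λ.0 (λ.0 0)

Working:
Term A:
  start: (λ.0 (λ.0 0)) (λ.λ.0 1)
  [1] (λ.λ.0 1) (λ.0 0)
  [2] λ.0 (λ.0 0)

Term B:
  start: (λ.λ.0 1) (λ.0 0)
  [1] λ.0 (λ.0 0)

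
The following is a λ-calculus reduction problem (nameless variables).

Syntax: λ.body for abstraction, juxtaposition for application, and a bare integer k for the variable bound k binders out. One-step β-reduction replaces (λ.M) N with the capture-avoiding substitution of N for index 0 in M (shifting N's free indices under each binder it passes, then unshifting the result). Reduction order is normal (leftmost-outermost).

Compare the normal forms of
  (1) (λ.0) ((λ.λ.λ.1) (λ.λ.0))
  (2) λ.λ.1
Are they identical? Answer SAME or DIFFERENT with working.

Term A:
  start: (λ.0) ((λ.λ.λ.1) (λ.λ.0))
  step 1: (λ.λ.λ.1) (λ.λ.0)
  step 2: λ.λ.1

Term B:
  start: λ.λ.1

Answer: SAME — A ⇓ λ.λ.1, B ⇓ λ.λ.1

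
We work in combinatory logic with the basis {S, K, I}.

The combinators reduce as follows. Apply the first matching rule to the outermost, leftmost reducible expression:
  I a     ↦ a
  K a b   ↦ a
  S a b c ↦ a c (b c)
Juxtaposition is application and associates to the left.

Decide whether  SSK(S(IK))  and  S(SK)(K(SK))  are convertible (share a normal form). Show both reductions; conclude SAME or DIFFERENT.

Answer: SAME — A ⇓ S(SK)(K(SK)), B ⇓ S(SK)(K(SK))

Working:
Term A:
  start: SSK(S(IK))
  [1] S(S(IK))(K(S(IK)))
  [2] S(SK)(K(S(IK)))
  [3] S(SK)(K(SK))

Term B:
  start: S(SK)(K(SK))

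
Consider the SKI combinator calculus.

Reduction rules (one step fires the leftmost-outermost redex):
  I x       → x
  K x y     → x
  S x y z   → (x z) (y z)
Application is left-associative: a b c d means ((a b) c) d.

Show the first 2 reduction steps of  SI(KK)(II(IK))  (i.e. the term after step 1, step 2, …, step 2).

Answer: after 2 steps: II(IK)(KK(II(IK)))

Derivation:
  start: SI(KK)(II(IK))
  →1  I(II(IK))(KK(II(IK)))
  →2  II(IK)(KK(II(IK)))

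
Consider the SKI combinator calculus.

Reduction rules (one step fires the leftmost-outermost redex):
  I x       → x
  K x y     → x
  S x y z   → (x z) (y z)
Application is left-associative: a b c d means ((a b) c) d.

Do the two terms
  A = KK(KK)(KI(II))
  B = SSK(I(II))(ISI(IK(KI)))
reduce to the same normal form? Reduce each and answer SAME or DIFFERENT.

Term A:
  start: KK(KK)(KI(II))
  [1] K(KI(II))
  [2] KI

Term B:
  start: SSK(I(II))(ISI(IK(KI)))
  [1] S(I(II))(K(I(II)))(ISI(IK(KI)))
  [2] I(II)(ISI(IK(KI)))(K(I(II))(ISI(IK(KI))))
  [3] II(ISI(IK(KI)))(K(I(II))(ISI(IK(KI))))
  [4] I(ISI(IK(KI)))(K(I(II))(ISI(IK(KI))))
  [5] ISI(IK(KI))(K(I(II))(ISI(IK(KI))))
  [6] SI(IK(KI))(K(I(II))(ISI(IK(KI))))
  [7] I(K(I(II))(ISI(IK(KI))))(IK(KI)(K(I(II))(ISI(IK(KI)))))
  [8] K(I(II))(ISI(IK(KI)))(IK(KI)(K(I(II))(ISI(IK(KI)))))
  [9] I(II)(IK(KI)(K(I(II))(ISI(IK(KI)))))
  [10] II(IK(KI)(K(I(II))(ISI(IK(KI)))))
  [11] I(IK(KI)(K(I(II))(ISI(IK(KI)))))
  [12] IK(KI)(K(I(II))(ISI(IK(KI))))
  [13] K(KI)(K(I(II))(ISI(IK(KI))))
  [14] KI

Answer: SAME — A ⇓ KI, B ⇓ KI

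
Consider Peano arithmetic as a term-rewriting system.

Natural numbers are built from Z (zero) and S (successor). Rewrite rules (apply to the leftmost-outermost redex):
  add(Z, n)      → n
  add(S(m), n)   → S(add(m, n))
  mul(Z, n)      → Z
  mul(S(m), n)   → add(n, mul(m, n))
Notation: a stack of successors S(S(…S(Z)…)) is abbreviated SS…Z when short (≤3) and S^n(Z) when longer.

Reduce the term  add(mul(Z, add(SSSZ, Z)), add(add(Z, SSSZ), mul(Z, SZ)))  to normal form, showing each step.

  start: add(mul(Z, add(SSSZ, Z)), add(add(Z, SSSZ), mul(Z, SZ)))
  [1] add(Z, add(add(Z, SSSZ), mul(Z, SZ)))
  [2] add(add(Z, SSSZ), mul(Z, SZ))
  [3] add(SSSZ, mul(Z, SZ))
  [4] S(add(SSZ, mul(Z, SZ)))
  [5] S(S(add(SZ, mul(Z, SZ))))
  [6] S(S(S(add(Z, mul(Z, SZ)))))
  [7] S(S(S(mul(Z, SZ))))
  [8] SSSZ

Answer: normal form = SSSZ  (in 8 steps)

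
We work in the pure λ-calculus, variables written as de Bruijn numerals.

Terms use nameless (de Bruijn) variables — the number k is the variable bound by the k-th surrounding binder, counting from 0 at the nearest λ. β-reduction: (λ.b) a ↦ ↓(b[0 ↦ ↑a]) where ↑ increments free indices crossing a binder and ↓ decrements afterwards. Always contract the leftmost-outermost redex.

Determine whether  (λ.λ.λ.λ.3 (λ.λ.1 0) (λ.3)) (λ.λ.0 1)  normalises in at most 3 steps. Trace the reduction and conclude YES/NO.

Answer: NO — after 3 steps the term is λ.λ.λ.(λ.3) (λ.λ.1 0), not yet normal

Working:
  start: (λ.λ.λ.λ.3 (λ.λ.1 0) (λ.3)) (λ.λ.0 1)
  step 1: λ.λ.λ.(λ.λ.0 1) (λ.λ.1 0) (λ.3)
  step 2: λ.λ.λ.(λ.0 (λ.λ.1 0)) (λ.3)
  step 3: λ.λ.λ.(λ.3) (λ.λ.1 0)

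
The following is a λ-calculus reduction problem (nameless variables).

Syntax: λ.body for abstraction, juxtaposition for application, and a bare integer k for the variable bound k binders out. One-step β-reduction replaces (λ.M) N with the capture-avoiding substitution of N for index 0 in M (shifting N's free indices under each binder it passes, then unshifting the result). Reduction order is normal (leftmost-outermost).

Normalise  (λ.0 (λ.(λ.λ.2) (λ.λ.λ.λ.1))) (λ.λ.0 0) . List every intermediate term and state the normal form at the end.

  start: (λ.0 (λ.(λ.λ.2) (λ.λ.λ.λ.1))) (λ.λ.0 0)
  step 1: (λ.λ.0 0) (λ.(λ.λ.2) (λ.λ.λ.λ.1))
  step 2: λ.0 0

Answer: normal form = λ.0 0  (in 2 steps)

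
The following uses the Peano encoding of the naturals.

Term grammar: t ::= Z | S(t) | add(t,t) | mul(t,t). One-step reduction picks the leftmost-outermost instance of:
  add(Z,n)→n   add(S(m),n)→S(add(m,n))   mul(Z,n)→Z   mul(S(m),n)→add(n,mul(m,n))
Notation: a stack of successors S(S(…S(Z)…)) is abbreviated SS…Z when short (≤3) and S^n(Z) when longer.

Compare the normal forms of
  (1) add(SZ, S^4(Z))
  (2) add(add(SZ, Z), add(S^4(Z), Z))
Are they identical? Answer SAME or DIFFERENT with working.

Term A:
  start: add(SZ, S^4(Z))
  step 1: S(add(Z, S^4(Z)))
  step 2: S^5(Z)

Term B:
  start: add(add(SZ, Z), add(S^4(Z), Z))
  step 1: add(S(add(Z, Z)), add(S^4(Z), Z))
  step 2: S(add(add(Z, Z), add(S^4(Z), Z)))
  step 3: S(add(Z, add(S^4(Z), Z)))
  step 4: S(add(S^4(Z), Z))
  step 5: S(S(add(SSSZ, Z)))
  step 6: S(S(S(add(SSZ, Z))))
  step 7: S(S(S(S(add(SZ, Z)))))
  step 8: S(S(S(S(S(add(Z, Z))))))
  step 9: S^5(Z)

Answer: SAME — A ⇓ S^5(Z), B ⇓ S^5(Z)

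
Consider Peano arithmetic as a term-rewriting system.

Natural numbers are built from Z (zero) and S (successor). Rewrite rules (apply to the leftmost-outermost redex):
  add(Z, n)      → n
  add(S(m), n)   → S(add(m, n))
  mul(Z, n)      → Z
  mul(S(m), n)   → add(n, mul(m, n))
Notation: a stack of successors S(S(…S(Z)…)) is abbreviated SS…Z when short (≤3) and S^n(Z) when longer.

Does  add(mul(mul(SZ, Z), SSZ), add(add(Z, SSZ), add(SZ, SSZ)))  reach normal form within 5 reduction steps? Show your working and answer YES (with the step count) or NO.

  start: add(mul(mul(SZ, Z), SSZ), add(add(Z, SSZ), add(SZ, SSZ)))
  [1] add(mul(add(Z, mul(Z, Z)), SSZ), add(add(Z, SSZ), add(SZ, SSZ)))
  [2] add(mul(mul(Z, Z), SSZ), add(add(Z, SSZ), add(SZ, SSZ)))
  [3] add(mul(Z, SSZ), add(add(Z, SSZ), add(SZ, SSZ)))
  [4] add(Z, add(add(Z, SSZ), add(SZ, SSZ)))
  [5] add(add(Z, SSZ), add(SZ, SSZ))

Answer: NO — after 5 steps the term is add(add(Z, SSZ), add(SZ, SSZ)), not yet normal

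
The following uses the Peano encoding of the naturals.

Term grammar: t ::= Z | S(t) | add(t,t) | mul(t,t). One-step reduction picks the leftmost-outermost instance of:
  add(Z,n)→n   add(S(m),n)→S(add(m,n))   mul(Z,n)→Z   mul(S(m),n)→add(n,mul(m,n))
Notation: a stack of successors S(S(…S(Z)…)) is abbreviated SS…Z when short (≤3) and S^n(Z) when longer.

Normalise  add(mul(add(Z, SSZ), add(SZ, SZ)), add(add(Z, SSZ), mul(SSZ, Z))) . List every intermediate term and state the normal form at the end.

Answer: normal form = S^6(Z)  (in 28 steps)

Working:
  start: add(mul(add(Z, SSZ), add(SZ, SZ)), add(add(Z, SSZ), mul(SSZ, Z)))
  step 1: add(mul(SSZ, add(SZ, SZ)), add(add(Z, SSZ), mul(SSZ, Z)))
  step 2: add(add(add(SZ, SZ), mul(SZ, add(SZ, SZ))), add(add(Z, SSZ), mul(SSZ, Z)))
  step 3: add(add(S(add(Z, SZ)), mul(SZ, add(SZ, SZ))), add(add(Z, SSZ), mul(SSZ, Z)))
  step 4: add(S(add(add(Z, SZ), mul(SZ, add(SZ, SZ)))), add(add(Z, SSZ), mul(SSZ, Z)))
  step 5: S(add(add(add(Z, SZ), mul(SZ, add(SZ, SZ))), add(add(Z, SSZ), mul(SSZ, Z))))
  step 6: S(add(add(SZ, mul(SZ, add(SZ, SZ))), add(add(Z, SSZ), mul(SSZ, Z))))
  step 7: S(add(S(add(Z, mul(SZ, add(SZ, SZ)))), add(add(Z, SSZ), mul(SSZ, Z))))
  step 8: S(S(add(add(Z, mul(SZ, add(SZ, SZ))), add(add(Z, SSZ), mul(SSZ, Z)))))
  step 9: S(S(add(mul(SZ, add(SZ, SZ)), add(add(Z, SSZ), mul(SSZ, Z)))))
  step 10: S(S(add(add(add(SZ, SZ), mul(Z, add(SZ, SZ))), add(add(Z, SSZ), mul(SSZ, Z)))))
  step 11: S(S(add(add(S(add(Z, SZ)), mul(Z, add(SZ, SZ))), add(add(Z, SSZ), mul(SSZ, Z)))))
  step 12: S(S(add(S(add(add(Z, SZ), mul(Z, add(SZ, SZ)))), add(add(Z, SSZ), mul(SSZ, Z)))))
  step 13: S(S(S(add(add(add(Z, SZ), mul(Z, add(SZ, SZ))), add(add(Z, SSZ), mul(SSZ, Z))))))
  step 14: S(S(S(add(add(SZ, mul(Z, add(SZ, SZ))), add(add(Z, SSZ), mul(SSZ, Z))))))
  step 15: S(S(S(add(S(add(Z, mul(Z, add(SZ, SZ)))), add(add(Z, SSZ), mul(SSZ, Z))))))
  step 16: S(S(S(S(add(add(Z, mul(Z, add(SZ, SZ))), add(add(Z, SSZ), mul(SSZ, Z)))))))
  step 17: S(S(S(S(add(mul(Z, add(SZ, SZ)), add(add(Z, SSZ), mul(SSZ, Z)))))))
  step 18: S(S(S(S(add(Z, add(add(Z, SSZ), mul(SSZ, Z)))))))
  step 19: S(S(S(S(add(add(Z, SSZ), mul(SSZ, Z))))))
  step 20: S(S(S(S(add(SSZ, mul(SSZ, Z))))))
  step 21: S(S(S(S(S(add(SZ, mul(SSZ, Z)))))))
  step 22: S(S(S(S(S(S(add(Z, mul(SSZ, Z))))))))
  step 23: S(S(S(S(S(S(mul(SSZ, Z)))))))
  step 24: S(S(S(S(S(S(add(Z, mul(SZ, Z))))))))
  step 25: S(S(S(S(S(S(mul(SZ, Z)))))))
  step 26: S(S(S(S(S(S(add(Z, mul(Z, Z))))))))
  step 27: S(S(S(S(S(S(mul(Z, Z)))))))
  step 28: S^6(Z)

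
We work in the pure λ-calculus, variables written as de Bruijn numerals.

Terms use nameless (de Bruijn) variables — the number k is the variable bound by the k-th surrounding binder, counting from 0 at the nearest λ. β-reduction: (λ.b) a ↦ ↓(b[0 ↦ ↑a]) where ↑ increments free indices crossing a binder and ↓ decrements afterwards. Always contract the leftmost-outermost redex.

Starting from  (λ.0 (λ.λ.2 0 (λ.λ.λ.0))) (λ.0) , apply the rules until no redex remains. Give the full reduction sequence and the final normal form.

Answer: normal form = λ.λ.0 (λ.λ.λ.0)  (in 3 steps)

Derivation:
  start: (λ.0 (λ.λ.2 0 (λ.λ.λ.0))) (λ.0)
  [1] (λ.0) (λ.λ.(λ.0) 0 (λ.λ.λ.0))
  [2] λ.λ.(λ.0) 0 (λ.λ.λ.0)
  [3] λ.λ.0 (λ.λ.λ.0)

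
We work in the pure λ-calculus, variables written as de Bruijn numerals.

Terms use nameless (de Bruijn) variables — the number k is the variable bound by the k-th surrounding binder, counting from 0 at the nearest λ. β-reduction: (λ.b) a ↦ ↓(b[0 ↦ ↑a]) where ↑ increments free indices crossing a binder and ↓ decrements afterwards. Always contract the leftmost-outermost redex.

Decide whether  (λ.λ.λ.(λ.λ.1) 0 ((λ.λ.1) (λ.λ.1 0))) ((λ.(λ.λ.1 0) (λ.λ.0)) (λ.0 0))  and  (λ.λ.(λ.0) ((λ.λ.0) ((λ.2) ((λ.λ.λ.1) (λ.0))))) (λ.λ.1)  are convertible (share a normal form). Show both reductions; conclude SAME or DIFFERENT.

Term A:
  start: (λ.λ.λ.(λ.λ.1) 0 ((λ.λ.1) (λ.λ.1 0))) ((λ.(λ.λ.1 0) (λ.λ.0)) (λ.0 0))
  step 1: λ.λ.(λ.λ.1) 0 ((λ.λ.1) (λ.λ.1 0))
  step 2: λ.λ.(λ.1) ((λ.λ.1) (λ.λ.1 0))
  step 3: λ.λ.0

Term B:
  start: (λ.λ.(λ.0) ((λ.λ.0) ((λ.2) ((λ.λ.λ.1) (λ.0))))) (λ.λ.1)
  step 1: λ.(λ.0) ((λ.λ.0) ((λ.λ.λ.1) ((λ.λ.λ.1) (λ.0))))
  step 2: λ.(λ.λ.0) ((λ.λ.λ.1) ((λ.λ.λ.1) (λ.0)))
  step 3: λ.λ.0

Answer: SAME — A ⇓ λ.λ.0, B ⇓ λ.λ.0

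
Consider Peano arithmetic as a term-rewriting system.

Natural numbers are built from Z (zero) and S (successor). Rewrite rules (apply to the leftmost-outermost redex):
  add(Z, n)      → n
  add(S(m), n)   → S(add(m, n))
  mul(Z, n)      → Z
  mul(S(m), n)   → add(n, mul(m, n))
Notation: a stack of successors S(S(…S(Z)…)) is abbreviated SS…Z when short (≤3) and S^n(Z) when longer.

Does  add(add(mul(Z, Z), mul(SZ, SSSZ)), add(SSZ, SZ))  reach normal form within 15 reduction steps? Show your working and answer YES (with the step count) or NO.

Answer: YES — reaches normal form S^6(Z) in 15 ≤ 15 steps

Derivation:
  start: add(add(mul(Z, Z), mul(SZ, SSSZ)), add(SSZ, SZ))
  →1  add(add(Z, mul(SZ, SSSZ)), add(SSZ, SZ))
  →2  add(mul(SZ, SSSZ), add(SSZ, SZ))
  →3  add(add(SSSZ, mul(Z, SSSZ)), add(SSZ, SZ))
  →4  add(S(add(SSZ, mul(Z, SSSZ))), add(SSZ, SZ))
  →5  S(add(add(SSZ, mul(Z, SSSZ)), add(SSZ, SZ)))
  →6  S(add(S(add(SZ, mul(Z, SSSZ))), add(SSZ, SZ)))
  →7  S(S(add(add(SZ, mul(Z, SSSZ)), add(SSZ, SZ))))
  →8  S(S(add(S(add(Z, mul(Z, SSSZ))), add(SSZ, SZ))))
  →9  S(S(S(add(add(Z, mul(Z, SSSZ)), add(SSZ, SZ)))))
  →10  S(S(S(add(mul(Z, SSSZ), add(SSZ, SZ)))))
  →11  S(S(S(add(Z, add(SSZ, SZ)))))
  →12  S(S(S(add(SSZ, SZ))))
  →13  S(S(S(S(add(SZ, SZ)))))
  →14  S(S(S(S(S(add(Z, SZ))))))
  →15  S^6(Z)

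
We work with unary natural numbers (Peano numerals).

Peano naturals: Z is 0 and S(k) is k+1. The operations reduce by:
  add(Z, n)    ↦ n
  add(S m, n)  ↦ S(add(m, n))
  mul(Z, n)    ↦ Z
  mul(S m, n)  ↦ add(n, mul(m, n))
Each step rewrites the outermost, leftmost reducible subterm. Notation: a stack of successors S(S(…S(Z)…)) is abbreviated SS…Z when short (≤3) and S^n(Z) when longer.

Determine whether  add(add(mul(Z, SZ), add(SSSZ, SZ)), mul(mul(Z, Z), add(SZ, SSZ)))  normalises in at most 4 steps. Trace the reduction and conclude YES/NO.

  start: add(add(mul(Z, SZ), add(SSSZ, SZ)), mul(mul(Z, Z), add(SZ, SSZ)))
  step 1: add(add(Z, add(SSSZ, SZ)), mul(mul(Z, Z), add(SZ, SSZ)))
  step 2: add(add(SSSZ, SZ), mul(mul(Z, Z), add(SZ, SSZ)))
  step 3: add(S(add(SSZ, SZ)), mul(mul(Z, Z), add(SZ, SSZ)))
  step 4: S(add(add(SSZ, SZ), mul(mul(Z, Z), add(SZ, SSZ))))

Answer: NO — after 4 steps the term is S(add(add(SSZ, SZ), mul(mul(Z, Z), add(SZ, SSZ)))), not yet normal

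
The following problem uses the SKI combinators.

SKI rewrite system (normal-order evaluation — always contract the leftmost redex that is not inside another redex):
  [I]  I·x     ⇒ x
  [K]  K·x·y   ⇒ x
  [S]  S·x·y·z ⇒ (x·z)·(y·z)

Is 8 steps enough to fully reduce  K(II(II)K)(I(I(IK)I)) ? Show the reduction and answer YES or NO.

  start: K(II(II)K)(I(I(IK)I))
  step 1: II(II)K
  step 2: I(II)K
  step 3: IIK
  step 4: IK
  step 5: K

Answer: YES — reaches normal form K in 5 ≤ 8 steps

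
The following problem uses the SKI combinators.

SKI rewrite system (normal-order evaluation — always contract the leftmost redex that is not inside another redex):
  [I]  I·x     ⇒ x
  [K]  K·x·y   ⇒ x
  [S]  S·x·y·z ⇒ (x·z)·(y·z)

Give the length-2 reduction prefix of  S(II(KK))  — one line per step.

Answer: after 2 steps: S(KK)

Derivation:
  start: S(II(KK))
  [1] S(I(KK))
  [2] S(KK)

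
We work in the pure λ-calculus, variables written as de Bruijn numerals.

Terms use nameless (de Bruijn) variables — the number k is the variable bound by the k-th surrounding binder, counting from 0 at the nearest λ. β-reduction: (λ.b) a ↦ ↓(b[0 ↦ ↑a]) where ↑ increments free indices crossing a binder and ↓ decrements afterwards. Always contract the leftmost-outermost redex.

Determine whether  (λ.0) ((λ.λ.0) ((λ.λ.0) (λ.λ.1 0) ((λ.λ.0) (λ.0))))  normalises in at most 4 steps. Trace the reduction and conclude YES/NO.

  start: (λ.0) ((λ.λ.0) ((λ.λ.0) (λ.λ.1 0) ((λ.λ.0) (λ.0))))
  [1] (λ.λ.0) ((λ.λ.0) (λ.λ.1 0) ((λ.λ.0) (λ.0)))
  [2] λ.0

Answer: YES — reaches normal form λ.0 in 2 ≤ 4 steps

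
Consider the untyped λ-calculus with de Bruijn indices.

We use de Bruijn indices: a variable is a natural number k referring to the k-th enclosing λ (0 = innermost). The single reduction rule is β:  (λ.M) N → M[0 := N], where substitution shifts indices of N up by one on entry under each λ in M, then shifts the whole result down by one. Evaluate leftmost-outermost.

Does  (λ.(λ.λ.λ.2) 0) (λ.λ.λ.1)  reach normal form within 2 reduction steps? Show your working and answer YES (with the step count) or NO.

Answer: YES — reaches normal form λ.λ.λ.λ.λ.1 in 2 ≤ 2 steps

Working:
  start: (λ.(λ.λ.λ.2) 0) (λ.λ.λ.1)
  →1  (λ.λ.λ.2) (λ.λ.λ.1)
  →2  λ.λ.λ.λ.λ.1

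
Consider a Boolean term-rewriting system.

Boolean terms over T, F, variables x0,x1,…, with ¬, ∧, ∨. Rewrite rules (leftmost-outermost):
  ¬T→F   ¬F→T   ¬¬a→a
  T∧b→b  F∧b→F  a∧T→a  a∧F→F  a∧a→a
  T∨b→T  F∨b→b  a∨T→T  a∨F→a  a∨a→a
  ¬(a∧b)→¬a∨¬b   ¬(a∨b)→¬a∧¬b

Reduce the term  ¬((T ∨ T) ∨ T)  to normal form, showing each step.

Answer: normal form = F  (in 5 steps)

Reduction:
  start: ¬((T ∨ T) ∨ T)
  step 1: ¬(T ∨ T) ∧ ¬T
  step 2: (¬T ∧ ¬T) ∧ ¬T
  step 3: ¬T ∧ ¬T
  step 4: ¬T
  step 5: F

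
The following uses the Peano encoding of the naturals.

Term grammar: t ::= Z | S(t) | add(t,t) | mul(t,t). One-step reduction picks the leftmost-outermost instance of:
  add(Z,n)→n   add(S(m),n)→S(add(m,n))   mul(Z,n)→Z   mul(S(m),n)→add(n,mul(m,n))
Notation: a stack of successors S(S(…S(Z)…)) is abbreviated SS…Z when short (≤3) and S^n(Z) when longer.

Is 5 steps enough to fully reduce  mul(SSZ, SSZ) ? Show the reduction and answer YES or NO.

  start: mul(SSZ, SSZ)
  step 1: add(SSZ, mul(SZ, SSZ))
  step 2: S(add(SZ, mul(SZ, SSZ)))
  step 3: S(S(add(Z, mul(SZ, SSZ))))
  step 4: S(S(mul(SZ, SSZ)))
  step 5: S(S(add(SSZ, mul(Z, SSZ))))

Answer: NO — after 5 steps the term is S(S(add(SSZ, mul(Z, SSZ)))), not yet normal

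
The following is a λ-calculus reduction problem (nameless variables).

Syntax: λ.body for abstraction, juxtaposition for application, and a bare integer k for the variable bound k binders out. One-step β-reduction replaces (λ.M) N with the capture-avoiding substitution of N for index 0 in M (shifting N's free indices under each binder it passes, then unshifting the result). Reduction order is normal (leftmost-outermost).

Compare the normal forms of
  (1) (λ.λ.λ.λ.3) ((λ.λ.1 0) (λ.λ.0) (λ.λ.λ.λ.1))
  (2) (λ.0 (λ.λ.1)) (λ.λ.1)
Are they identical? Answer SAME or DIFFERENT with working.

Answer: DIFFERENT — A ⇓ λ.λ.λ.λ.0, B ⇓ λ.λ.λ.1

Derivation:
Term A:
  start: (λ.λ.λ.λ.3) ((λ.λ.1 0) (λ.λ.0) (λ.λ.λ.λ.1))
  →1  λ.λ.λ.(λ.λ.1 0) (λ.λ.0) (λ.λ.λ.λ.1)
  →2  λ.λ.λ.(λ.(λ.λ.0) 0) (λ.λ.λ.λ.1)
  →3  λ.λ.λ.(λ.λ.0) (λ.λ.λ.λ.1)
  →4  λ.λ.λ.λ.0

Term B:
  start: (λ.0 (λ.λ.1)) (λ.λ.1)
  →1  (λ.λ.1) (λ.λ.1)
  →2  λ.λ.λ.1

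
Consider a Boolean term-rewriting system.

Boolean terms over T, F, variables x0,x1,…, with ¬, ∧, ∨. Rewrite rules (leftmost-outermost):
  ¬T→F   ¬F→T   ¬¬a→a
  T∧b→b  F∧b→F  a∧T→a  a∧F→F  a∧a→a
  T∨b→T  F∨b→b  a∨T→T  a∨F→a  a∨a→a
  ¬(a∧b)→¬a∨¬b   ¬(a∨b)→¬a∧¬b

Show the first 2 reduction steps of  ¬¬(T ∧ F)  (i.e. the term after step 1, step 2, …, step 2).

  start: ¬¬(T ∧ F)
  [1] T ∧ F
  [2] F

Answer: after 2 steps: F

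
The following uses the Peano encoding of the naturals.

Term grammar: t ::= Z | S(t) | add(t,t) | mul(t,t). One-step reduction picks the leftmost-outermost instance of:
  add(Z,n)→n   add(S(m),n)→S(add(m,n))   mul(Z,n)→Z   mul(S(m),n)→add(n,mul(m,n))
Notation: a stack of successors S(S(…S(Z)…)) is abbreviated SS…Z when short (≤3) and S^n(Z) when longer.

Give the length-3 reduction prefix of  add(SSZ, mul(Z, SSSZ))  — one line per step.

Answer: after 3 steps: S(S(mul(Z, SSSZ)))

Reduction:
  start: add(SSZ, mul(Z, SSSZ))
  step 1: S(add(SZ, mul(Z, SSSZ)))
  step 2: S(S(add(Z, mul(Z, SSSZ))))
  step 3: S(S(mul(Z, SSSZ)))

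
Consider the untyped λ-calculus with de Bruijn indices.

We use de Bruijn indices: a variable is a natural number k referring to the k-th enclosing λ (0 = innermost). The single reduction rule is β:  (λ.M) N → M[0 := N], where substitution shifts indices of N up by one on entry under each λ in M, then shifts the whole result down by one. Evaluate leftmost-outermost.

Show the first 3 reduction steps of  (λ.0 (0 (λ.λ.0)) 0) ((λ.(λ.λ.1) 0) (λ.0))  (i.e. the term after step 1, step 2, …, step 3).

Answer: after 3 steps: (λ.λ.0) ((λ.(λ.λ.1) 0) (λ.0) (λ.λ.0)) ((λ.(λ.λ.1) 0) (λ.0))

Derivation:
  start: (λ.0 (0 (λ.λ.0)) 0) ((λ.(λ.λ.1) 0) (λ.0))
  [1] (λ.(λ.λ.1) 0) (λ.0) ((λ.(λ.λ.1) 0) (λ.0) (λ.λ.0)) ((λ.(λ.λ.1) 0) (λ.0))
  [2] (λ.λ.1) (λ.0) ((λ.(λ.λ.1) 0) (λ.0) (λ.λ.0)) ((λ.(λ.λ.1) 0) (λ.0))
  [3] (λ.λ.0) ((λ.(λ.λ.1) 0) (λ.0) (λ.λ.0)) ((λ.(λ.λ.1) 0) (λ.0))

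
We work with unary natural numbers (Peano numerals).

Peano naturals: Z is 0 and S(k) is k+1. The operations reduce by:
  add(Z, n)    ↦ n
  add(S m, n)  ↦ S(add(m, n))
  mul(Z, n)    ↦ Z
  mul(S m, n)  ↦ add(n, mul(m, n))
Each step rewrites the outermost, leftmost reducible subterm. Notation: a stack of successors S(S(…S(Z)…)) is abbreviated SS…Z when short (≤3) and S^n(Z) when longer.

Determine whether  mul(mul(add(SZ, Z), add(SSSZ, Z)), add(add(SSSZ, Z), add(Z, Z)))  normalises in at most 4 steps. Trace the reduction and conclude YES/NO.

  start: mul(mul(add(SZ, Z), add(SSSZ, Z)), add(add(SSSZ, Z), add(Z, Z)))
  step 1: mul(mul(S(add(Z, Z)), add(SSSZ, Z)), add(add(SSSZ, Z), add(Z, Z)))
  step 2: mul(add(add(SSSZ, Z), mul(add(Z, Z), add(SSSZ, Z))), add(add(SSSZ, Z), add(Z, Z)))
  step 3: mul(add(S(add(SSZ, Z)), mul(add(Z, Z), add(SSSZ, Z))), add(add(SSSZ, Z), add(Z, Z)))
  step 4: mul(S(add(add(SSZ, Z), mul(add(Z, Z), add(SSSZ, Z)))), add(add(SSSZ, Z), add(Z, Z)))

Answer: NO — after 4 steps the term is mul(S(add(add(SSZ, Z), mul(add(Z, Z), add(SSSZ, Z)))), add(add(SSSZ, Z), add(Z, Z))), not yet normal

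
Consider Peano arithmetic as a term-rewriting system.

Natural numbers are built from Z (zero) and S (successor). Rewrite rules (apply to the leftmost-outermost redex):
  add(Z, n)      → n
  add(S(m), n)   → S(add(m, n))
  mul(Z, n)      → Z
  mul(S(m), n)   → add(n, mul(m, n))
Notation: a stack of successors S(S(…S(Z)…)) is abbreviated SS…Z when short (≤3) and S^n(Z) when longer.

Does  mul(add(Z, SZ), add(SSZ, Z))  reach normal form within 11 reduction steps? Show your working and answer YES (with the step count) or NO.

  start: mul(add(Z, SZ), add(SSZ, Z))
  [1] mul(SZ, add(SSZ, Z))
  [2] add(add(SSZ, Z), mul(Z, add(SSZ, Z)))
  [3] add(S(add(SZ, Z)), mul(Z, add(SSZ, Z)))
  [4] S(add(add(SZ, Z), mul(Z, add(SSZ, Z))))
  [5] S(add(S(add(Z, Z)), mul(Z, add(SSZ, Z))))
  [6] S(S(add(add(Z, Z), mul(Z, add(SSZ, Z)))))
  [7] S(S(add(Z, mul(Z, add(SSZ, Z)))))
  [8] S(S(mul(Z, add(SSZ, Z))))
  [9] SSZ

Answer: YES — reaches normal form SSZ in 9 ≤ 11 steps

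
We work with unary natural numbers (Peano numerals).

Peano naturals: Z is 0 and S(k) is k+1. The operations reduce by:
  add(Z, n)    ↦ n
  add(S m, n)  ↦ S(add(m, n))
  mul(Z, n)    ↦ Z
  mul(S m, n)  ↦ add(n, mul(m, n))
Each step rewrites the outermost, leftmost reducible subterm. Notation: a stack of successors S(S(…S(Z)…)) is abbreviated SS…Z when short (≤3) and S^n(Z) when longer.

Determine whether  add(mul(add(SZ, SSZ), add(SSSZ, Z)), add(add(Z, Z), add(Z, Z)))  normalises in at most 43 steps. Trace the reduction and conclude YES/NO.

  start: add(mul(add(SZ, SSZ), add(SSSZ, Z)), add(add(Z, Z), add(Z, Z)))
  [1] add(mul(S(add(Z, SSZ)), add(SSSZ, Z)), add(add(Z, Z), add(Z, Z)))
  [2] add(add(add(SSSZ, Z), mul(add(Z, SSZ), add(SSSZ, Z))), add(add(Z, Z), add(Z, Z)))
  [3] add(add(S(add(SSZ, Z)), mul(add(Z, SSZ), add(SSSZ, Z))), add(add(Z, Z), add(Z, Z)))
  [4] add(S(add(add(SSZ, Z), mul(add(Z, SSZ), add(SSSZ, Z)))), add(add(Z, Z), add(Z, Z)))
  [5] S(add(add(add(SSZ, Z), mul(add(Z, SSZ), add(SSSZ, Z))), add(add(Z, Z), add(Z, Z))))
  [6] S(add(add(S(add(SZ, Z)), mul(add(Z, SSZ), add(SSSZ, Z))), add(add(Z, Z), add(Z, Z))))
  [7] S(add(S(add(add(SZ, Z), mul(add(Z, SSZ), add(SSSZ, Z)))), add(add(Z, Z), add(Z, Z))))
  [8] S(S(add(add(add(SZ, Z), mul(add(Z, SSZ), add(SSSZ, Z))), add(add(Z, Z), add(Z, Z)))))
  [9] S(S(add(add(S(add(Z, Z)), mul(add(Z, SSZ), add(SSSZ, Z))), add(add(Z, Z), add(Z, Z)))))
  [10] S(S(add(S(add(add(Z, Z), mul(add(Z, SSZ), add(SSSZ, Z)))), add(add(Z, Z), add(Z, Z)))))
  [11] S(S(S(add(add(add(Z, Z), mul(add(Z, SSZ), add(SSSZ, Z))), add(add(Z, Z), add(Z, Z))))))
  [12] S(S(S(add(add(Z, mul(add(Z, SSZ), add(SSSZ, Z))), add(add(Z, Z), add(Z, Z))))))
  [13] S(S(S(add(mul(add(Z, SSZ), add(SSSZ, Z)), add(add(Z, Z), add(Z, Z))))))
  [14] S(S(S(add(mul(SSZ, add(SSSZ, Z)), add(add(Z, Z), add(Z, Z))))))
  [15] S(S(S(add(add(add(SSSZ, Z), mul(SZ, add(SSSZ, Z))), add(add(Z, Z), add(Z, Z))))))
  [16] S(S(S(add(add(S(add(SSZ, Z)), mul(SZ, add(SSSZ, Z))), add(add(Z, Z), add(Z, Z))))))
  [17] S(S(S(add(S(add(add(SSZ, Z), mul(SZ, add(SSSZ, Z)))), add(add(Z, Z), add(Z, Z))))))
  [18] S(S(S(S(add(add(add(SSZ, Z), mul(SZ, add(SSSZ, Z))), add(add(Z, Z), add(Z, Z)))))))
  [19] S(S(S(S(add(add(S(add(SZ, Z)), mul(SZ, add(SSSZ, Z))), add(add(Z, Z), add(Z, Z)))))))
  [20] S(S(S(S(add(S(add(add(SZ, Z), mul(SZ, add(SSSZ, Z)))), add(add(Z, Z), add(Z, Z)))))))
  [21] S(S(S(S(S(add(add(add(SZ, Z), mul(SZ, add(SSSZ, Z))), add(add(Z, Z), add(Z, Z))))))))
  [22] S(S(S(S(S(add(add(S(add(Z, Z)), mul(SZ, add(SSSZ, Z))), add(add(Z, Z), add(Z, Z))))))))
  [23] S(S(S(S(S(add(S(add(add(Z, Z), mul(SZ, add(SSSZ, Z)))), add(add(Z, Z), add(Z, Z))))))))
  [24] S(S(S(S(S(S(add(add(add(Z, Z), mul(SZ, add(SSSZ, Z))), add(add(Z, Z), add(Z, Z)))))))))
  [25] S(S(S(S(S(S(add(add(Z, mul(SZ, add(SSSZ, Z))), add(add(Z, Z), add(Z, Z)))))))))
  [26] S(S(S(S(S(S(add(mul(SZ, add(SSSZ, Z)), add(add(Z, Z), add(Z, Z)))))))))
  [27] S(S(S(S(S(S(add(add(add(SSSZ, Z), mul(Z, add(SSSZ, Z))), add(add(Z, Z), add(Z, Z)))))))))
  [28] S(S(S(S(S(S(add(add(S(add(SSZ, Z)), mul(Z, add(SSSZ, Z))), add(add(Z, Z), add(Z, Z)))))))))
  [29] S(S(S(S(S(S(add(S(add(add(SSZ, Z), mul(Z, add(SSSZ, Z)))), add(add(Z, Z), add(Z, Z)))))))))
  [30] S(S(S(S(S(S(S(add(add(add(SSZ, Z), mul(Z, add(SSSZ, Z))), add(add(Z, Z), add(Z, Z))))))))))
  [31] S(S(S(S(S(S(S(add(add(S(add(SZ, Z)), mul(Z, add(SSSZ, Z))), add(add(Z, Z), add(Z, Z))))))))))
  [32] S(S(S(S(S(S(S(add(S(add(add(SZ, Z), mul(Z, add(SSSZ, Z)))), add(add(Z, Z), add(Z, Z))))))))))
  [33] S(S(S(S(S(S(S(S(add(add(add(SZ, Z), mul(Z, add(SSSZ, Z))), add(add(Z, Z), add(Z, Z)))))))))))
  [34] S(S(S(S(S(S(S(S(add(add(S(add(Z, Z)), mul(Z, add(SSSZ, Z))), add(add(Z, Z), add(Z, Z)))))))))))
  [35] S(S(S(S(S(S(S(S(add(S(add(add(Z, Z), mul(Z, add(SSSZ, Z)))), add(add(Z, Z), add(Z, Z)))))))))))
  [36] S(S(S(S(S(S(S(S(S(add(add(add(Z, Z), mul(Z, add(SSSZ, Z))), add(add(Z, Z), add(Z, Z))))))))))))
  [37] S(S(S(S(S(S(S(S(S(add(add(Z, mul(Z, add(SSSZ, Z))), add(add(Z, Z), add(Z, Z))))))))))))
  [38] S(S(S(S(S(S(S(S(S(add(mul(Z, add(SSSZ, Z)), add(add(Z, Z), add(Z, Z))))))))))))
  [39] S(S(S(S(S(S(S(S(S(add(Z, add(add(Z, Z), add(Z, Z))))))))))))
  [40] S(S(S(S(S(S(S(S(S(add(add(Z, Z), add(Z, Z)))))))))))
  [41] S(S(S(S(S(S(S(S(S(add(Z, add(Z, Z)))))))))))
  [42] S(S(S(S(S(S(S(S(S(add(Z, Z))))))))))
  [43] S^9(Z)

Answer: YES — reaches normal form S^9(Z) in 43 ≤ 43 steps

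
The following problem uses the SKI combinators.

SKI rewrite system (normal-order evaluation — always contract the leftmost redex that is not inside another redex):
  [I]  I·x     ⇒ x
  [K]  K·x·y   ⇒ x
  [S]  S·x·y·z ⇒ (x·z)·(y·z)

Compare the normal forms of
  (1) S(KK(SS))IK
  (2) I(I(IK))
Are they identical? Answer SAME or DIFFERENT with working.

Term A:
  start: S(KK(SS))IK
  →1  KK(SS)K(IK)
  →2  KK(IK)
  →3  K

Term B:
  start: I(I(IK))
  →1  I(IK)
  →2  IK
  →3  K

Answer: SAME — A ⇓ K, B ⇓ K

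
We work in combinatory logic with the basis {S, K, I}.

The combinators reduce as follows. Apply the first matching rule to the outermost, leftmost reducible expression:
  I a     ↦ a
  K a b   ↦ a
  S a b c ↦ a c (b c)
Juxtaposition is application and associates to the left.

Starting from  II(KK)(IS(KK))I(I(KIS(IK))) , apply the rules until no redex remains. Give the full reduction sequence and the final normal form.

  start: II(KK)(IS(KK))I(I(KIS(IK)))
  →1  I(KK)(IS(KK))I(I(KIS(IK)))
  →2  KK(IS(KK))I(I(KIS(IK)))
  →3  KI(I(KIS(IK)))
  →4  I

Answer: normal form = I  (in 4 steps)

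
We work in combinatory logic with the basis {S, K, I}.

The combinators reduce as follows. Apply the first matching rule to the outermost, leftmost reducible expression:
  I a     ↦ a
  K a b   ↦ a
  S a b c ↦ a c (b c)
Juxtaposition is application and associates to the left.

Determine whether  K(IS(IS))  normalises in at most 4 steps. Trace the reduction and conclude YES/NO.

  start: K(IS(IS))
  [1] K(S(IS))
  [2] K(SS)

Answer: YES — reaches normal form K(SS) in 2 ≤ 4 steps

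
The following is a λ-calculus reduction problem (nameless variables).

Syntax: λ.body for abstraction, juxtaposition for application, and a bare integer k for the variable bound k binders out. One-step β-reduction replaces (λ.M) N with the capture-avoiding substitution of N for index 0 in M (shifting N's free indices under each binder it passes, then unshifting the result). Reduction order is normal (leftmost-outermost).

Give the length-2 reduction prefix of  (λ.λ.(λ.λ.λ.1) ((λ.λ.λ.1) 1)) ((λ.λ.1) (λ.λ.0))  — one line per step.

  start: (λ.λ.(λ.λ.λ.1) ((λ.λ.λ.1) 1)) ((λ.λ.1) (λ.λ.0))
  step 1: λ.(λ.λ.λ.1) ((λ.λ.λ.1) ((λ.λ.1) (λ.λ.0)))
  step 2: λ.λ.λ.1

Answer: after 2 steps: λ.λ.λ.1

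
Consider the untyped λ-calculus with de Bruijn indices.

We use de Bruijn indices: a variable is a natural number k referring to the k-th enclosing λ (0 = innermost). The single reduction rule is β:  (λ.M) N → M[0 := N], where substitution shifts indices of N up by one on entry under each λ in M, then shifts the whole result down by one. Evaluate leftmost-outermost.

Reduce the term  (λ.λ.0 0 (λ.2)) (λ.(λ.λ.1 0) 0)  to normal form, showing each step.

  start: (λ.λ.0 0 (λ.2)) (λ.(λ.λ.1 0) 0)
  [1] λ.0 0 (λ.λ.(λ.λ.1 0) 0)
  [2] λ.0 0 (λ.λ.λ.1 0)

Answer: normal form = λ.0 0 (λ.λ.λ.1 0)  (in 2 steps)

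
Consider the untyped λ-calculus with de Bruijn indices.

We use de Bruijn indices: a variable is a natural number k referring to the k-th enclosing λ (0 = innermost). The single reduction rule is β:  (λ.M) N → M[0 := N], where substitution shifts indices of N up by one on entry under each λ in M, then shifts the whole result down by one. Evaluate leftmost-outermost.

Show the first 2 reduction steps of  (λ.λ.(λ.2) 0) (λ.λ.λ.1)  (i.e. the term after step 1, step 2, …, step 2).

  start: (λ.λ.(λ.2) 0) (λ.λ.λ.1)
  →1  λ.(λ.λ.λ.λ.1) 0
  →2  λ.λ.λ.λ.1

Answer: after 2 steps: λ.λ.λ.λ.1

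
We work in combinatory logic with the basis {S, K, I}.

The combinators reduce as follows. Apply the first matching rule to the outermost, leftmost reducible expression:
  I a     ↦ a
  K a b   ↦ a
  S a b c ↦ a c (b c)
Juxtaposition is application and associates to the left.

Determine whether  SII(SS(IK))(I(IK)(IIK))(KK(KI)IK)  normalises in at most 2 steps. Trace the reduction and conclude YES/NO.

  start: SII(SS(IK))(I(IK)(IIK))(KK(KI)IK)
  →1  I(SS(IK))(I(SS(IK)))(I(IK)(IIK))(KK(KI)IK)
  →2  SS(IK)(I(SS(IK)))(I(IK)(IIK))(KK(KI)IK)

Answer: NO — after 2 steps the term is SS(IK)(I(SS(IK)))(I(IK)(IIK))(KK(KI)IK), not yet normal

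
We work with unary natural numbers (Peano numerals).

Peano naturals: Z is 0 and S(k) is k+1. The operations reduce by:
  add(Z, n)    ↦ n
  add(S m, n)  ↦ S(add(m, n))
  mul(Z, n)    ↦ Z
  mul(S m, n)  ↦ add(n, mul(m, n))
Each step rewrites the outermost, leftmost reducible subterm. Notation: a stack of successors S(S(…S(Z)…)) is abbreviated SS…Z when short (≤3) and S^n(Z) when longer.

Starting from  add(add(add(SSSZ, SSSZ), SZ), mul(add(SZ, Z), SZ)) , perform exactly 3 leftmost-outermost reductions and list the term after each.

  start: add(add(add(SSSZ, SSSZ), SZ), mul(add(SZ, Z), SZ))
  →1  add(add(S(add(SSZ, SSSZ)), SZ), mul(add(SZ, Z), SZ))
  →2  add(S(add(add(SSZ, SSSZ), SZ)), mul(add(SZ, Z), SZ))
  →3  S(add(add(add(SSZ, SSSZ), SZ), mul(add(SZ, Z), SZ)))

Answer: after 3 steps: S(add(add(add(SSZ, SSSZ), SZ), mul(add(SZ, Z), SZ)))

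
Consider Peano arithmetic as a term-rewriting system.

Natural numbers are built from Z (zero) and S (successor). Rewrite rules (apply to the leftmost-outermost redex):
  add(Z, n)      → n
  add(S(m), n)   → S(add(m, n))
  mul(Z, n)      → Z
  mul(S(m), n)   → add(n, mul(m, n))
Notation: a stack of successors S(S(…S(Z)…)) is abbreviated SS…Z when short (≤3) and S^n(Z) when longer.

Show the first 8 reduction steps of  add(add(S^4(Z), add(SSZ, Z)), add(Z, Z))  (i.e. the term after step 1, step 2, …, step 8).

Answer: after 8 steps: S(S(S(S(add(add(Z, add(SSZ, Z)), add(Z, Z))))))

Reduction:
  start: add(add(S^4(Z), add(SSZ, Z)), add(Z, Z))
  step 1: add(S(add(SSSZ, add(SSZ, Z))), add(Z, Z))
  step 2: S(add(add(SSSZ, add(SSZ, Z)), add(Z, Z)))
  step 3: S(add(S(add(SSZ, add(SSZ, Z))), add(Z, Z)))
  step 4: S(S(add(add(SSZ, add(SSZ, Z)), add(Z, Z))))
  step 5: S(S(add(S(add(SZ, add(SSZ, Z))), add(Z, Z))))
  step 6: S(S(S(add(add(SZ, add(SSZ, Z)), add(Z, Z)))))
  step 7: S(S(S(add(S(add(Z, add(SSZ, Z))), add(Z, Z)))))
  step 8: S(S(S(S(add(add(Z, add(SSZ, Z)), add(Z, Z))))))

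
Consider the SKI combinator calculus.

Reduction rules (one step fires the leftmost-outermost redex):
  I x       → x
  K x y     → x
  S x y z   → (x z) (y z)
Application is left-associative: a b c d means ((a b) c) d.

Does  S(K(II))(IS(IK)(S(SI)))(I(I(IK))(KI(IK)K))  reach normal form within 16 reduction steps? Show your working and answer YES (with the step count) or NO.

Answer: YES — reaches normal form KK in 13 ≤ 16 steps

Derivation:
  start: S(K(II))(IS(IK)(S(SI)))(I(I(IK))(KI(IK)K))
  [1] K(II)(I(I(IK))(KI(IK)K))(IS(IK)(S(SI))(I(I(IK))(KI(IK)K)))
  [2] II(IS(IK)(S(SI))(I(I(IK))(KI(IK)K)))
  [3] I(IS(IK)(S(SI))(I(I(IK))(KI(IK)K)))
  [4] IS(IK)(S(SI))(I(I(IK))(KI(IK)K))
  [5] S(IK)(S(SI))(I(I(IK))(KI(IK)K))
  [6] IK(I(I(IK))(KI(IK)K))(S(SI)(I(I(IK))(KI(IK)K)))
  [7] K(I(I(IK))(KI(IK)K))(S(SI)(I(I(IK))(KI(IK)K)))
  [8] I(I(IK))(KI(IK)K)
  [9] I(IK)(KI(IK)K)
  [10] IK(KI(IK)K)
  [11] K(KI(IK)K)
  [12] K(IK)
  [13] KK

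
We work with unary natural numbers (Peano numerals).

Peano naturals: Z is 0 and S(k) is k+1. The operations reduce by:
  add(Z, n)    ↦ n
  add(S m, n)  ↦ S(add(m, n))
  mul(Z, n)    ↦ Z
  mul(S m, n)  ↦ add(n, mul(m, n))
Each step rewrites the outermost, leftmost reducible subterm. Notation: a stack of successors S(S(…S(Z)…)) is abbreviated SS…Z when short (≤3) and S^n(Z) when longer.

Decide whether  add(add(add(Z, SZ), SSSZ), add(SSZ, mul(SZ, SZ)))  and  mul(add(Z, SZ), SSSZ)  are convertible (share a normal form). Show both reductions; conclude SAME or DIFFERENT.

Term A:
  start: add(add(add(Z, SZ), SSSZ), add(SSZ, mul(SZ, SZ)))
  [1] add(add(SZ, SSSZ), add(SSZ, mul(SZ, SZ)))
  [2] add(S(add(Z, SSSZ)), add(SSZ, mul(SZ, SZ)))
  [3] S(add(add(Z, SSSZ), add(SSZ, mul(SZ, SZ))))
  [4] S(add(SSSZ, add(SSZ, mul(SZ, SZ))))
  [5] S(S(add(SSZ, add(SSZ, mul(SZ, SZ)))))
  [6] S(S(S(add(SZ, add(SSZ, mul(SZ, SZ))))))
  [7] S(S(S(S(add(Z, add(SSZ, mul(SZ, SZ)))))))
  [8] S(S(S(S(add(SSZ, mul(SZ, SZ))))))
  [9] S(S(S(S(S(add(SZ, mul(SZ, SZ)))))))
  [10] S(S(S(S(S(S(add(Z, mul(SZ, SZ))))))))
  [11] S(S(S(S(S(S(mul(SZ, SZ)))))))
  [12] S(S(S(S(S(S(add(SZ, mul(Z, SZ))))))))
  [13] S(S(S(S(S(S(S(add(Z, mul(Z, SZ)))))))))
  [14] S(S(S(S(S(S(S(mul(Z, SZ))))))))
  [15] S^7(Z)

Term B:
  start: mul(add(Z, SZ), SSSZ)
  [1] mul(SZ, SSSZ)
  [2] add(SSSZ, mul(Z, SSSZ))
  [3] S(add(SSZ, mul(Z, SSSZ)))
  [4] S(S(add(SZ, mul(Z, SSSZ))))
  [5] S(S(S(add(Z, mul(Z, SSSZ)))))
  [6] S(S(S(mul(Z, SSSZ))))
  [7] SSSZ

Answer: DIFFERENT — A ⇓ S^7(Z), B ⇓ SSSZ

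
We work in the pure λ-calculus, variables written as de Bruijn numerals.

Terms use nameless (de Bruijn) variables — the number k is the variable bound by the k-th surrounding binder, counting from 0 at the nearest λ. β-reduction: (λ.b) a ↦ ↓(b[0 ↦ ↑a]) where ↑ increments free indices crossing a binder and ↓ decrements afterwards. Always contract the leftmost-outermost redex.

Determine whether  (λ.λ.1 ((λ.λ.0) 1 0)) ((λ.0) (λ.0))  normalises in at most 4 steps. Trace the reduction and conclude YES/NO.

  start: (λ.λ.1 ((λ.λ.0) 1 0)) ((λ.0) (λ.0))
  →1  λ.(λ.0) (λ.0) ((λ.λ.0) ((λ.0) (λ.0)) 0)
  →2  λ.(λ.0) ((λ.λ.0) ((λ.0) (λ.0)) 0)
  →3  λ.(λ.λ.0) ((λ.0) (λ.0)) 0
  →4  λ.(λ.0) 0

Answer: NO — after 4 steps the term is λ.(λ.0) 0, not yet normal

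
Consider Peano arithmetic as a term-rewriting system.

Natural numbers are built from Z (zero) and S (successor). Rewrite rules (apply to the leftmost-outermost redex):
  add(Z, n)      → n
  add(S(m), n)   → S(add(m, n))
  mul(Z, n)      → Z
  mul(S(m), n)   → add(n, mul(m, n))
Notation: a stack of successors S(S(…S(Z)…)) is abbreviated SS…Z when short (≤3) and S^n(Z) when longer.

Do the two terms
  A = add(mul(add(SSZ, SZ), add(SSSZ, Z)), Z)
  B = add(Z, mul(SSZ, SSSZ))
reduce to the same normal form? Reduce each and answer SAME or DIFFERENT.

Term A:
  start: add(mul(add(SSZ, SZ), add(SSSZ, Z)), Z)
  [1] add(mul(S(add(SZ, SZ)), add(SSSZ, Z)), Z)
  [2] add(add(add(SSSZ, Z), mul(add(SZ, SZ), add(SSSZ, Z))), Z)
  [3] add(add(S(add(SSZ, Z)), mul(add(SZ, SZ), add(SSSZ, Z))), Z)
  [4] add(S(add(add(SSZ, Z), mul(add(SZ, SZ), add(SSSZ, Z)))), Z)
  [5] S(add(add(add(SSZ, Z), mul(add(SZ, SZ), add(SSSZ, Z))), Z))
  [6] S(add(add(S(add(SZ, Z)), mul(add(SZ, SZ), add(SSSZ, Z))), Z))
  [7] S(add(S(add(add(SZ, Z), mul(add(SZ, SZ), add(SSSZ, Z)))), Z))
  [8] S(S(add(add(add(SZ, Z), mul(add(SZ, SZ), add(SSSZ, Z))), Z)))
  [9] S(S(add(add(S(add(Z, Z)), mul(add(SZ, SZ), add(SSSZ, Z))), Z)))
  [10] S(S(add(S(add(add(Z, Z), mul(add(SZ, SZ), add(SSSZ, Z)))), Z)))
  [11] S(S(S(add(add(add(Z, Z), mul(add(SZ, SZ), add(SSSZ, Z))), Z))))
  [12] S(S(S(add(add(Z, mul(add(SZ, SZ), add(SSSZ, Z))), Z))))
  [13] S(S(S(add(mul(add(SZ, SZ), add(SSSZ, Z)), Z))))
  [14] S(S(S(add(mul(S(add(Z, SZ)), add(SSSZ, Z)), Z))))
  [15] S(S(S(add(add(add(SSSZ, Z), mul(add(Z, SZ), add(SSSZ, Z))), Z))))
  [16] S(S(S(add(add(S(add(SSZ, Z)), mul(add(Z, SZ), add(SSSZ, Z))), Z))))
  [17] S(S(S(add(S(add(add(SSZ, Z), mul(add(Z, SZ), add(SSSZ, Z)))), Z))))
  [18] S(S(S(S(add(add(add(SSZ, Z), mul(add(Z, SZ), add(SSSZ, Z))), Z)))))
  [19] S(S(S(S(add(add(S(add(SZ, Z)), mul(add(Z, SZ), add(SSSZ, Z))), Z)))))
  [20] S(S(S(S(add(S(add(add(SZ, Z), mul(add(Z, SZ), add(SSSZ, Z)))), Z)))))
  [21] S(S(S(S(S(add(add(add(SZ, Z), mul(add(Z, SZ), add(SSSZ, Z))), Z))))))
  [22] S(S(S(S(S(add(add(S(add(Z, Z)), mul(add(Z, SZ), add(SSSZ, Z))), Z))))))
  [23] S(S(S(S(S(add(S(add(add(Z, Z), mul(add(Z, SZ), add(SSSZ, Z)))), Z))))))
  [24] S(S(S(S(S(S(add(add(add(Z, Z), mul(add(Z, SZ), add(SSSZ, Z))), Z)))))))
  [25] S(S(S(S(S(S(add(add(Z, mul(add(Z, SZ), add(SSSZ, Z))), Z)))))))
  [26] S(S(S(S(S(S(add(mul(add(Z, SZ), add(SSSZ, Z)), Z)))))))
  [27] S(S(S(S(S(S(add(mul(SZ, add(SSSZ, Z)), Z)))))))
  [28] S(S(S(S(S(S(add(add(add(SSSZ, Z), mul(Z, add(SSSZ, Z))), Z)))))))
  [29] S(S(S(S(S(S(add(add(S(add(SSZ, Z)), mul(Z, add(SSSZ, Z))), Z)))))))
  [30] S(S(S(S(S(S(add(S(add(add(SSZ, Z), mul(Z, add(SSSZ, Z)))), Z)))))))
  [31] S(S(S(S(S(S(S(add(add(add(SSZ, Z), mul(Z, add(SSSZ, Z))), Z))))))))
  [32] S(S(S(S(S(S(S(add(add(S(add(SZ, Z)), mul(Z, add(SSSZ, Z))), Z))))))))
  [33] S(S(S(S(S(S(S(add(S(add(add(SZ, Z), mul(Z, add(SSSZ, Z)))), Z))))))))
  [34] S(S(S(S(S(S(S(S(add(add(add(SZ, Z), mul(Z, add(SSSZ, Z))), Z)))))))))
  [35] S(S(S(S(S(S(S(S(add(add(S(add(Z, Z)), mul(Z, add(SSSZ, Z))), Z)))))))))
  [36] S(S(S(S(S(S(S(S(add(S(add(add(Z, Z), mul(Z, add(SSSZ, Z)))), Z)))))))))
  [37] S(S(S(S(S(S(S(S(S(add(add(add(Z, Z), mul(Z, add(SSSZ, Z))), Z))))))))))
  [38] S(S(S(S(S(S(S(S(S(add(add(Z, mul(Z, add(SSSZ, Z))), Z))))))))))
  [39] S(S(S(S(S(S(S(S(S(add(mul(Z, add(SSSZ, Z)), Z))))))))))
  [40] S(S(S(S(S(S(S(S(S(add(Z, Z))))))))))
  [41] S^9(Z)

Term B:
  start: add(Z, mul(SSZ, SSSZ))
  [1] mul(SSZ, SSSZ)
  [2] add(SSSZ, mul(SZ, SSSZ))
  [3] S(add(SSZ, mul(SZ, SSSZ)))
  [4] S(S(add(SZ, mul(SZ, SSSZ))))
  [5] S(S(S(add(Z, mul(SZ, SSSZ)))))
  [6] S(S(S(mul(SZ, SSSZ))))
  [7] S(S(S(add(SSSZ, mul(Z, SSSZ)))))
  [8] S(S(S(S(add(SSZ, mul(Z, SSSZ))))))
  [9] S(S(S(S(S(add(SZ, mul(Z, SSSZ)))))))
  [10] S(S(S(S(S(S(add(Z, mul(Z, SSSZ))))))))
  [11] S(S(S(S(S(S(mul(Z, SSSZ)))))))
  [12] S^6(Z)

Answer: DIFFERENT — A ⇓ S^9(Z), B ⇓ S^6(Z)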